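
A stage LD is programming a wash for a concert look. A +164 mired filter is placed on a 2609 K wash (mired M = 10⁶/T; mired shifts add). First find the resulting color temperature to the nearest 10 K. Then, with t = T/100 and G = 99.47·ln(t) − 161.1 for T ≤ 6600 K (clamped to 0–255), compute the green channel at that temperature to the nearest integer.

128

M_in = 10⁶/2609 = 383.29; M_out = 383.29 + (+164) = 547.29.
T_out = 10⁶/547.29 = 1827.2 K → 1830 K; t = 18.3.
G = 99.47·ln 18.3 − 161.1 = 99.47·2.9069 − 161.1 = 128.049.
Rounded: 128.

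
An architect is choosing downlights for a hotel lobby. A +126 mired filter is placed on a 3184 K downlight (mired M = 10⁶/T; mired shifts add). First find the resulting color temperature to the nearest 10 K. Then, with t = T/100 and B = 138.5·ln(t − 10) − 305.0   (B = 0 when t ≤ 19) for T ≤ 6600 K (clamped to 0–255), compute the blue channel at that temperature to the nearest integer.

M_in = 10⁶/3184 = 314.07; M_out = 314.07 + (+126) = 440.07.
T_out = 10⁶/440.07 = 2272.4 K → 2270 K; t = 22.7.
B = 138.5·ln(22.7 − 10) − 305.0 = 138.5·ln 12.7 − 305.0 = 138.5·2.5416 − 305.0 = 47.012.
Rounded: 47.

47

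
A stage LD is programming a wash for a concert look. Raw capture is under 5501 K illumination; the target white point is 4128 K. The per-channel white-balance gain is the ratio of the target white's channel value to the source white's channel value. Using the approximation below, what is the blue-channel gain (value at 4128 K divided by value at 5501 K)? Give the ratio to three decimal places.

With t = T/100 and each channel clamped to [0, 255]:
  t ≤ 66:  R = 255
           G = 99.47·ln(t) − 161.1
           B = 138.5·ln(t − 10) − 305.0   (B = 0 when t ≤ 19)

0.773

At 5501 K (t = 55.01):
  B = 138.5·ln(55.01 − 10) − 305.0 = 138.5·ln 45.01 − 305.0 = 138.5·3.8069 − 305.0 = 222.254.
At 4128 K (t = 41.28):
  B = 138.5·ln(41.28 − 10) − 305.0 = 138.5·ln 31.28 − 305.0 = 138.5·3.4430 − 305.0 = 171.853.
Gain = 171.853 / 222.254 = 0.7732 → 0.773.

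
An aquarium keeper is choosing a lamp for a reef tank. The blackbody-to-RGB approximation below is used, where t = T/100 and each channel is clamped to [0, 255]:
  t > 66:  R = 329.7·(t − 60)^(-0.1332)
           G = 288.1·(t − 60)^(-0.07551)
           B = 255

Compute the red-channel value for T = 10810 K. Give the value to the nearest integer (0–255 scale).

197

t = 10810/100 = 108.1; the t > 66 branch applies.
R = 329.7·(108.1 − 60)^(-0.1332) = 329.7·48.1^(-0.1332) = 329.7·0.59695 = 196.815.
Rounded: 197.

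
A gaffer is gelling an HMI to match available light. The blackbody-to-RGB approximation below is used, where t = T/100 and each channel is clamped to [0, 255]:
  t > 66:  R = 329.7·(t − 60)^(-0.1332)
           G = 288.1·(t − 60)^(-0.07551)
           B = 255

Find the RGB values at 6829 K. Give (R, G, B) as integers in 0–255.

t = 6829/100 = 68.29; the t > 66 branch applies.
R = 329.7·(68.29 − 60)^(-0.1332) = 329.7·8.29^(-0.1332) = 329.7·0.75448 = 248.753.
G = 288.1·(68.29 − 60)^(-0.07551) = 288.1·8.29^(-0.07551) = 288.1·0.85239 = 245.574.
B = 255 by definition for t > 66.
Rounded: (249, 246, 255).

(249, 246, 255)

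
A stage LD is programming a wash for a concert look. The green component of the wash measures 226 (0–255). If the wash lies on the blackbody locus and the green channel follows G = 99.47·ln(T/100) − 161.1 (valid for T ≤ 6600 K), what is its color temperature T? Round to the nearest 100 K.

ln t = (226 + 161.1) / 99.47 = 3.8916.
t = e^3.8916 = 48.990.
T = 100·t = 4899 K → 4900 K to the nearest 100 K.

4900 K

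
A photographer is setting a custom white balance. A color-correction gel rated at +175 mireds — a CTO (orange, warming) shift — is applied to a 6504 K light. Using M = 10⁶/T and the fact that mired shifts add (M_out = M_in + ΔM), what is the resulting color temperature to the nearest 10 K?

M_in = 10⁶/6504 = 153.75 mireds.
M_out = 153.75 + (+175) = 328.75 mireds.
T_out = 10⁶/328.75 = 3041.8 K → 3040 K.

3040 K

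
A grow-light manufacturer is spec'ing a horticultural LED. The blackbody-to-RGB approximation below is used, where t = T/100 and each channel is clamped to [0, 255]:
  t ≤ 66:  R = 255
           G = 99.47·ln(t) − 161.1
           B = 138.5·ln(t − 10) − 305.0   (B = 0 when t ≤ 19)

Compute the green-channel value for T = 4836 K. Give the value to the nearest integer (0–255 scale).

t = 4836/100 = 48.36; the t ≤ 66 branch applies.
G = 99.47·ln 48.36 − 161.1 = 99.47·3.8787 − 161.1 = 224.712.
Rounded: 225.

225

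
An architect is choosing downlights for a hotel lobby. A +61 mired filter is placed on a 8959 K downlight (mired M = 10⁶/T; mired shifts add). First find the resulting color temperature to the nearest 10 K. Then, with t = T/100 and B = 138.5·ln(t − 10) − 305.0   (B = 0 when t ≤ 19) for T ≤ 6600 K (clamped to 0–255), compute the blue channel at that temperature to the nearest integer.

M_in = 10⁶/8959 = 111.62; M_out = 111.62 + (+61) = 172.62.
T_out = 10⁶/172.62 = 5793.1 K → 5790 K; t = 57.9.
B = 138.5·ln(57.9 − 10) − 305.0 = 138.5·ln 47.9 − 305.0 = 138.5·3.8691 − 305.0 = 230.872.
Rounded: 231.

231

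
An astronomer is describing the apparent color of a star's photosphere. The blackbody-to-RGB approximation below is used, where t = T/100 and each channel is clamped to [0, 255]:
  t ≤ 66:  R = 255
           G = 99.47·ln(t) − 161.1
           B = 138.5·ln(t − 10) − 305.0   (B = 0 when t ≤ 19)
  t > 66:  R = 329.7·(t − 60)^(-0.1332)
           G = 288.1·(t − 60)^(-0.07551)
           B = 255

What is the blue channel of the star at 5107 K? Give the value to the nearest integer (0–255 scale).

t = 5107/100 = 51.07; the t ≤ 66 branch applies.
B = 138.5·ln(51.07 − 10) − 305.0 = 138.5·ln 41.07 − 305.0 = 138.5·3.7153 − 305.0 = 209.566.
Rounded: 210.

210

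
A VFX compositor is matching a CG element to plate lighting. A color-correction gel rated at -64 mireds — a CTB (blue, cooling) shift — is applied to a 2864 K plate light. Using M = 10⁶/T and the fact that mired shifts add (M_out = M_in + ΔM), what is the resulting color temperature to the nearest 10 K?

M_in = 10⁶/2864 = 349.16 mireds.
M_out = 349.16 + (-64) = 285.16 mireds.
T_out = 10⁶/285.16 = 3506.8 K → 3510 K.

3510 K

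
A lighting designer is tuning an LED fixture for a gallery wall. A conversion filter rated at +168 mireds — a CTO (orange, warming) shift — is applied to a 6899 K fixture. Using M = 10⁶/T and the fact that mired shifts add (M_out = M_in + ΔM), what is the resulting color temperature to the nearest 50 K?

M_in = 10⁶/6899 = 144.95 mireds.
M_out = 144.95 + (+168) = 312.95 mireds.
T_out = 10⁶/312.95 = 3195.4 K → 3200 K.

3200 K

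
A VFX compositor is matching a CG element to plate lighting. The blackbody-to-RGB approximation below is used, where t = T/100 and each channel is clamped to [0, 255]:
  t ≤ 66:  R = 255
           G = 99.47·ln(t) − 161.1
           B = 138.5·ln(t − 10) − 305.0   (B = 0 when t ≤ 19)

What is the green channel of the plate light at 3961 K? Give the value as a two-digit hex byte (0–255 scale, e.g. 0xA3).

t = 3961/100 = 39.61; the t ≤ 66 branch applies.
G = 99.47·ln 39.61 − 161.1 = 99.47·3.6791 − 161.1 = 204.858.
Rounded: 205; in hex, 0xCD.

0xCD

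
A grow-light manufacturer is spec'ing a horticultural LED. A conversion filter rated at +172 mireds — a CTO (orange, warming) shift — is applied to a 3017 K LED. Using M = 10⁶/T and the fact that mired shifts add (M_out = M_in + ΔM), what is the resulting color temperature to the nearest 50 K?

M_in = 10⁶/3017 = 331.46 mireds.
M_out = 331.46 + (+172) = 503.46 mireds.
T_out = 10⁶/503.46 = 1986.3 K → 2000 K.

2000 K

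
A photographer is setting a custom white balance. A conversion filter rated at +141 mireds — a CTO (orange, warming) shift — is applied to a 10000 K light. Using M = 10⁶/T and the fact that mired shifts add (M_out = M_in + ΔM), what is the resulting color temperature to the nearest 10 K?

M_in = 10⁶/10000 = 100.00 mireds.
M_out = 100.00 + (+141) = 241.00 mireds.
T_out = 10⁶/241.00 = 4149.4 K → 4150 K.

4150 K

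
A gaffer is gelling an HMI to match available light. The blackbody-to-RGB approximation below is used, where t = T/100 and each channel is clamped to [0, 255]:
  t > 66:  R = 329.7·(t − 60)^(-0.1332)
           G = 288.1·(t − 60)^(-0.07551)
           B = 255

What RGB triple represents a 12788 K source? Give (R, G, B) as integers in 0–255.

t = 12788/100 = 127.88; the t > 66 branch applies.
R = 329.7·(127.88 − 60)^(-0.1332) = 329.7·67.88^(-0.1332) = 329.7·0.57018 = 187.988.
G = 288.1·(127.88 − 60)^(-0.07551) = 288.1·67.88^(-0.07551) = 288.1·0.72725 = 209.521.
B = 255 by definition for t > 66.
Rounded: (188, 210, 255).

(188, 210, 255)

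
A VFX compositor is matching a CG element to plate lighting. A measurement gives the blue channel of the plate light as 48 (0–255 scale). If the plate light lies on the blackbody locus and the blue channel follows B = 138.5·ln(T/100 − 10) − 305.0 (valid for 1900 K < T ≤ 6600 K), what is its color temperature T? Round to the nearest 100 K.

2300 K

ln(t − 10) = (48 + 305.0) / 138.5 = 2.5487.
t − 10 = e^2.5487 = 12.791, so t = 22.791.
T = 100·t = 2279 K → 2300 K to the nearest 100 K.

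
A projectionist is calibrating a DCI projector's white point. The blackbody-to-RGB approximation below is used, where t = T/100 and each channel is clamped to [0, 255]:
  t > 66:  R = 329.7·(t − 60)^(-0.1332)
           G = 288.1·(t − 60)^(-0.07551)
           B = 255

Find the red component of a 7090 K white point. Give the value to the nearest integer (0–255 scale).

t = 7090/100 = 70.9; the t > 66 branch applies.
R = 329.7·(70.9 − 60)^(-0.1332) = 329.7·10.9^(-0.1332) = 329.7·0.72747 = 239.847.
Rounded: 240.

240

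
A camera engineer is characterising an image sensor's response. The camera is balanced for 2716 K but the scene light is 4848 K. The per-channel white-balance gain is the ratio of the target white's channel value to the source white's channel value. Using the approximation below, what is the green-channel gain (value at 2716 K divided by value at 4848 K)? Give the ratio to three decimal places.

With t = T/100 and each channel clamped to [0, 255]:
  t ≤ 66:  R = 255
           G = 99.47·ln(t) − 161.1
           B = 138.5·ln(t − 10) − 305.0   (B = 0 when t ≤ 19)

At 4848 K (t = 48.48):
  G = 99.47·ln 48.48 − 161.1 = 99.47·3.8812 − 161.1 = 224.958.
At 2716 K (t = 27.16):
  G = 99.47·ln 27.16 − 161.1 = 99.47·3.3017 − 161.1 = 167.325.
Gain = 167.325 / 224.958 = 0.7438 → 0.744.

0.744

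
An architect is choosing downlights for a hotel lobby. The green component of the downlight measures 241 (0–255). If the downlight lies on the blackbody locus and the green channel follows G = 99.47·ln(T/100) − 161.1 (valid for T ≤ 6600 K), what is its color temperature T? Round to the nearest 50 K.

5700 K

ln t = (241 + 161.1) / 99.47 = 4.0424.
t = e^4.0424 = 56.964.
T = 100·t = 5696 K → 5700 K to the nearest 50 K.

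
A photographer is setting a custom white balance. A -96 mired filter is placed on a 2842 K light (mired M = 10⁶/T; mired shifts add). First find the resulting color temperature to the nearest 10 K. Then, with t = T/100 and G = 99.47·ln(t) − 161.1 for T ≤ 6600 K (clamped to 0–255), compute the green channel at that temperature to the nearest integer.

204

M_in = 10⁶/2842 = 351.86; M_out = 351.86 + (-96) = 255.86.
T_out = 10⁶/255.86 = 3908.3 K → 3910 K; t = 39.1.
G = 99.47·ln 39.1 − 161.1 = 99.47·3.6661 − 161.1 = 203.569.
Rounded: 204.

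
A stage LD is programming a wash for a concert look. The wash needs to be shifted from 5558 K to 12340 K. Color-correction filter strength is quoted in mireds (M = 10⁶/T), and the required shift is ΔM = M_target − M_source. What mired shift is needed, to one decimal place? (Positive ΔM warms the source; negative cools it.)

M_source = 10⁶/5558 = 179.921; M_target = 10⁶/12340 = 81.037.
ΔM = 81.037 − 179.921 = -98.884 → -98.9 mireds, a cooling shift.

-98.9 mireds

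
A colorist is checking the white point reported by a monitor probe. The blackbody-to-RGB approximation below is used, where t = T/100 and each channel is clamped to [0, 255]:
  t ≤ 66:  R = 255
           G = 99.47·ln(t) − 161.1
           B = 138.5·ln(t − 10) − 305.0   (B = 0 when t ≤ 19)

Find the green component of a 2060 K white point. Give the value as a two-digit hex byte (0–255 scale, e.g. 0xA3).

0x8C

t = 2060/100 = 20.6; the t ≤ 66 branch applies.
G = 99.47·ln 20.6 − 161.1 = 99.47·3.0253 − 161.1 = 139.826.
Rounded: 140; in hex, 0x8C.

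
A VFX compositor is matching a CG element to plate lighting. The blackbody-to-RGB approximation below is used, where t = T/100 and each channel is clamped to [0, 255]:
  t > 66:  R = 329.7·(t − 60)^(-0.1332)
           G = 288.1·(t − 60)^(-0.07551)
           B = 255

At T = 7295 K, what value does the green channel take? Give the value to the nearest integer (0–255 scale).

237

t = 7295/100 = 72.95; the t > 66 branch applies.
G = 288.1·(72.95 − 60)^(-0.07551) = 288.1·12.95^(-0.07551) = 288.1·0.82416 = 237.441.
Rounded: 237.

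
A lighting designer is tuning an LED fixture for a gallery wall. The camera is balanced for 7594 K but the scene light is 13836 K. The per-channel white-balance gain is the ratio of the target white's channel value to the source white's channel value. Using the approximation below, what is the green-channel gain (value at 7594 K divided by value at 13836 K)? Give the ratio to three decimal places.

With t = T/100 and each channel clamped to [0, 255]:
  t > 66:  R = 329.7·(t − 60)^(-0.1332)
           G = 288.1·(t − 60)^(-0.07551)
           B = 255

At 13836 K (t = 138.36):
  G = 288.1·(138.36 − 60)^(-0.07551) = 288.1·78.36^(-0.07551) = 288.1·0.71941 = 207.262.
At 7594 K (t = 75.94):
  G = 288.1·(75.94 − 60)^(-0.07551) = 288.1·15.94^(-0.07551) = 288.1·0.81133 = 233.746.
Gain = 233.746 / 207.262 = 1.1278 → 1.128.

1.128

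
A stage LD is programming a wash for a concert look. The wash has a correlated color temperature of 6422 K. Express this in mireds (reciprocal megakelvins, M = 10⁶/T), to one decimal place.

M = 10⁶ / 6422 = 155.715 → 155.7 mireds.

155.7 mireds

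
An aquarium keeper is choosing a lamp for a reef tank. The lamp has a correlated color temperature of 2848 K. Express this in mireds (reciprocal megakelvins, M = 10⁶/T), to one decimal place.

M = 10⁶ / 2848 = 351.124 → 351.1 mireds.

351.1 mireds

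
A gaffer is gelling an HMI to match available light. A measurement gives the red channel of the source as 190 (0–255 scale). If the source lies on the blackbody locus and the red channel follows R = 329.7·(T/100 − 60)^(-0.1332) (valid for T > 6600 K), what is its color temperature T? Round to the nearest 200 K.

(t − 60)^(-0.1332) = 190/329.7 = 0.57628.
t − 60 = 0.57628^(1/-0.1332) = 0.57628^(-7.508) = 62.667, so t = 122.667.
T = 100·t = 12267 K → 12200 K to the nearest 200 K.

12200 K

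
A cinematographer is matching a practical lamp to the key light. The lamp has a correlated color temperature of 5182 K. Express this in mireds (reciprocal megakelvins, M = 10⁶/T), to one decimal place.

193.0 mireds

M = 10⁶ / 5182 = 192.976 → 193.0 mireds.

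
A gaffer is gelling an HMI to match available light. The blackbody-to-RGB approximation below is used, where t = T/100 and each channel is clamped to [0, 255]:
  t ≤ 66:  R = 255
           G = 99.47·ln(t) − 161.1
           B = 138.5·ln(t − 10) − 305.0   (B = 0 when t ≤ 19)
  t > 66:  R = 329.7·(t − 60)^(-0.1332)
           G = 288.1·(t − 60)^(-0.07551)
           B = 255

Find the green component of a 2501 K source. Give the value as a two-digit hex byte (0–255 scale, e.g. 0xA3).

t = 2501/100 = 25.01; the t ≤ 66 branch applies.
G = 99.47·ln 25.01 − 161.1 = 99.47·3.2193 − 161.1 = 159.121.
Rounded: 159; in hex, 0x9F.

0x9F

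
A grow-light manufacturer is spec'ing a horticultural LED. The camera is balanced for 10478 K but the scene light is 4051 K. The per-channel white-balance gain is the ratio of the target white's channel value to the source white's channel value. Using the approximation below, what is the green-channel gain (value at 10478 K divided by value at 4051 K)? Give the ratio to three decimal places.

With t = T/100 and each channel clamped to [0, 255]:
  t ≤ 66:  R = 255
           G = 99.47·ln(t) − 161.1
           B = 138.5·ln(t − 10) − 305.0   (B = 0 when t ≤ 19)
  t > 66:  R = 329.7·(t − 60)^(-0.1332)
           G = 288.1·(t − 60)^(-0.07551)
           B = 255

1.044

At 4051 K (t = 40.51):
  G = 99.47·ln 40.51 − 161.1 = 99.47·3.7015 − 161.1 = 207.093.
At 10478 K (t = 104.78):
  G = 288.1·(104.78 − 60)^(-0.07551) = 288.1·44.78^(-0.07551) = 288.1·0.75046 = 216.207.
Gain = 216.207 / 207.093 = 1.0440 → 1.044.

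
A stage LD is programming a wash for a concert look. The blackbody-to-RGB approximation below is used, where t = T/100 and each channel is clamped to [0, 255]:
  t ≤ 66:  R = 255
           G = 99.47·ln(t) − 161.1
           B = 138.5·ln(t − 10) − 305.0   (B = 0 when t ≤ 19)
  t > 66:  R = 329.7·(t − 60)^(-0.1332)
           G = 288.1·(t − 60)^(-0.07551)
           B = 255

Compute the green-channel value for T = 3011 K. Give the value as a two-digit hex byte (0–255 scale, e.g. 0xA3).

0xB2

t = 3011/100 = 30.11; the t ≤ 66 branch applies.
G = 99.47·ln 30.11 − 161.1 = 99.47·3.4049 − 161.1 = 177.581.
Rounded: 178; in hex, 0xB2.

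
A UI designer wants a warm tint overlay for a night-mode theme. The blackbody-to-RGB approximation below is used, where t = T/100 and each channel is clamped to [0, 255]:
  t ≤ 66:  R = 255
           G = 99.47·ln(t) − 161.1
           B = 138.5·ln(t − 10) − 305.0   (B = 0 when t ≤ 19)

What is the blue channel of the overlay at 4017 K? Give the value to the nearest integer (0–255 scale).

t = 4017/100 = 40.17; the t ≤ 66 branch applies.
B = 138.5·ln(40.17 − 10) − 305.0 = 138.5·ln 30.17 − 305.0 = 138.5·3.4068 − 305.0 = 166.848.
Rounded: 167.

167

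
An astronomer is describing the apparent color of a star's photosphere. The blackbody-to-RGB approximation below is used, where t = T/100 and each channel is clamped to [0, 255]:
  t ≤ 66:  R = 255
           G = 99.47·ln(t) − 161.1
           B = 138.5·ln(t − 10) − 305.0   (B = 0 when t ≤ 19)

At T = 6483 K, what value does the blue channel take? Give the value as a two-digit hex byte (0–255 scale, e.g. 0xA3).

0xFA

t = 6483/100 = 64.83; the t ≤ 66 branch applies.
B = 138.5·ln(64.83 − 10) − 305.0 = 138.5·ln 54.83 − 305.0 = 138.5·4.0042 − 305.0 = 249.587.
Rounded: 250; in hex, 0xFA.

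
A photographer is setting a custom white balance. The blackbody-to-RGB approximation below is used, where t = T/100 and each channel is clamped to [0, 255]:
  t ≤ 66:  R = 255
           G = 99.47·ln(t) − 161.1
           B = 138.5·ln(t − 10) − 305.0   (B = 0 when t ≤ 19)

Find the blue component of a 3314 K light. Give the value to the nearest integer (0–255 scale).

t = 3314/100 = 33.14; the t ≤ 66 branch applies.
B = 138.5·ln(33.14 − 10) − 305.0 = 138.5·ln 23.14 − 305.0 = 138.5·3.1416 − 305.0 = 130.106.
Rounded: 130.

130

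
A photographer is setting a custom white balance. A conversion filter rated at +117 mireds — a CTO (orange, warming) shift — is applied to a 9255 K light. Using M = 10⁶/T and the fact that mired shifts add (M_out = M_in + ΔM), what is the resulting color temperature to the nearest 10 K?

4440 K

M_in = 10⁶/9255 = 108.05 mireds.
M_out = 108.05 + (+117) = 225.05 mireds.
T_out = 10⁶/225.05 = 4443.5 K → 4440 K.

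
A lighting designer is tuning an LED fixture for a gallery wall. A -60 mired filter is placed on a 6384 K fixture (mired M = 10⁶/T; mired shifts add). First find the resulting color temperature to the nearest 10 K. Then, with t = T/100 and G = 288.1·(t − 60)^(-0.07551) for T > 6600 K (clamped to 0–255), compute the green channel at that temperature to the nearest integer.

M_in = 10⁶/6384 = 156.64; M_out = 156.64 + (-60) = 96.64.
T_out = 10⁶/96.64 = 10347.5 K → 10350 K; t = 103.5.
G = 288.1·(103.5 − 60)^(-0.07551) = 288.1·43.5^(-0.07551) = 288.1·0.75210 = 216.681.
Rounded: 217.

217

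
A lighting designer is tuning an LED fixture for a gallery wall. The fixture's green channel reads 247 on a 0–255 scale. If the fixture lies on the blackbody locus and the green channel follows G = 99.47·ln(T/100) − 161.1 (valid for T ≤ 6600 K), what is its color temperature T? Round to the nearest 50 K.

6050 K

ln t = (247 + 161.1) / 99.47 = 4.1027.
t = e^4.1027 = 60.506.
T = 100·t = 6051 K → 6050 K to the nearest 50 K.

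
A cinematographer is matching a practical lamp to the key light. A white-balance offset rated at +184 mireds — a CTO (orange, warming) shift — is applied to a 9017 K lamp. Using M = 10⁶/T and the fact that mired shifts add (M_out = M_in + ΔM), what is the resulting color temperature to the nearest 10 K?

3390 K

M_in = 10⁶/9017 = 110.90 mireds.
M_out = 110.90 + (+184) = 294.90 mireds.
T_out = 10⁶/294.90 = 3391.0 K → 3390 K.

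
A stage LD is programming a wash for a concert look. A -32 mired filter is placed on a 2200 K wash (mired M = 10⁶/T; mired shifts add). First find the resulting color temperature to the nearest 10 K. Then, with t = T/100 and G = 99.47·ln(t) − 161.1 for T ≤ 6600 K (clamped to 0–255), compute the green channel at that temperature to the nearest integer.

154

M_in = 10⁶/2200 = 454.55; M_out = 454.55 + (-32) = 422.55.
T_out = 10⁶/422.55 = 2366.6 K → 2370 K; t = 23.7.
G = 99.47·ln 23.7 − 161.1 = 99.47·3.1655 − 161.1 = 153.770.
Rounded: 154.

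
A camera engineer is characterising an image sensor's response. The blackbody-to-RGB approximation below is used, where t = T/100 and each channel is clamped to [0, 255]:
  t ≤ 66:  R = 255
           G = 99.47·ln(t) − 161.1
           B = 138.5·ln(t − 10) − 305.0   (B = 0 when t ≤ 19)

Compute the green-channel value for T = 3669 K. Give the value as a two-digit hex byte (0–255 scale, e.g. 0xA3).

t = 3669/100 = 36.69; the t ≤ 66 branch applies.
G = 99.47·ln 36.69 − 161.1 = 99.47·3.6025 − 161.1 = 197.241.
Rounded: 197; in hex, 0xC5.

0xC5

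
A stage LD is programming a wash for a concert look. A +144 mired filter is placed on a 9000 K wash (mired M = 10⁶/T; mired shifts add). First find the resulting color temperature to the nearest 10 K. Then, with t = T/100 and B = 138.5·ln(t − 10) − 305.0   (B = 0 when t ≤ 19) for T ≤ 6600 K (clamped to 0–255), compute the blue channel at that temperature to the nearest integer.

M_in = 10⁶/9000 = 111.11; M_out = 111.11 + (+144) = 255.11.
T_out = 10⁶/255.11 = 3919.9 K → 3920 K; t = 39.2.
B = 138.5·ln(39.2 − 10) − 305.0 = 138.5·ln 29.2 − 305.0 = 138.5·3.3742 − 305.0 = 162.322.
Rounded: 162.

162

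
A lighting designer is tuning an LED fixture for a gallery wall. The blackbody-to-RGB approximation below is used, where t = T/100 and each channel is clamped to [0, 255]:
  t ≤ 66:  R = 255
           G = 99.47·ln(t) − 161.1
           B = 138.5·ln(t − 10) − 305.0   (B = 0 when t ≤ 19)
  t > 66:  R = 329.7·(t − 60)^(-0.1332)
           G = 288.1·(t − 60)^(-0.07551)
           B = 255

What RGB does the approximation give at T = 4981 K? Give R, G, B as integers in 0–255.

t = 4981/100 = 49.81; the t ≤ 66 branch applies.
R = 255 by definition for t ≤ 66.
G = 99.47·ln 49.81 − 161.1 = 99.47·3.9082 − 161.1 = 227.650.
B = 138.5·ln(49.81 − 10) − 305.0 = 138.5·ln 39.81 − 305.0 = 138.5·3.6841 − 305.0 = 205.250.
Rounded: (255, 228, 205).

R=255, G=228, B=205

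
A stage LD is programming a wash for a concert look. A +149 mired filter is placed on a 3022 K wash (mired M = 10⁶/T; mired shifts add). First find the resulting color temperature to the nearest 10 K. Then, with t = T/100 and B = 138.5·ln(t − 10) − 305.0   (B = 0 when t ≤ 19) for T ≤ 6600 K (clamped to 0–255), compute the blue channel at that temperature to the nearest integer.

25

M_in = 10⁶/3022 = 330.91; M_out = 330.91 + (+149) = 479.91.
T_out = 10⁶/479.91 = 2083.7 K → 2080 K; t = 20.8.
B = 138.5·ln(20.8 − 10) − 305.0 = 138.5·ln 10.8 − 305.0 = 138.5·2.3795 − 305.0 = 24.567.
Rounded: 25.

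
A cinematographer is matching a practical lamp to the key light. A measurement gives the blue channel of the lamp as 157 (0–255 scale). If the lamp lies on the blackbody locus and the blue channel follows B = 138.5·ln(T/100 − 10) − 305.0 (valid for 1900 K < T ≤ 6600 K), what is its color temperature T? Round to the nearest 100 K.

3800 K

ln(t − 10) = (157 + 305.0) / 138.5 = 3.3357.
t − 10 = e^3.3357 = 28.099, so t = 38.099.
T = 100·t = 3810 K → 3800 K to the nearest 100 K.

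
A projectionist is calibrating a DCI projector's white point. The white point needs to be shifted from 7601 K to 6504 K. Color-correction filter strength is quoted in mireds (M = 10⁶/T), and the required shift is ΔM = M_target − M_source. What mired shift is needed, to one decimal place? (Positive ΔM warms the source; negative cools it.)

M_source = 10⁶/7601 = 131.562; M_target = 10⁶/6504 = 153.752.
ΔM = 153.752 − 131.562 = 22.190 → +22.2 mireds, a warming shift.

+22.2 mireds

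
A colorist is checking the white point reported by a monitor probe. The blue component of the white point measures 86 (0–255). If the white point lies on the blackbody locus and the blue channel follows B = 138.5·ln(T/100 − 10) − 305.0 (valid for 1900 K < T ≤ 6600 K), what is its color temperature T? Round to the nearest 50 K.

2700 K

ln(t − 10) = (86 + 305.0) / 138.5 = 2.8231.
t − 10 = e^2.8231 = 16.829, so t = 26.829.
T = 100·t = 2683 K → 2700 K to the nearest 50 K.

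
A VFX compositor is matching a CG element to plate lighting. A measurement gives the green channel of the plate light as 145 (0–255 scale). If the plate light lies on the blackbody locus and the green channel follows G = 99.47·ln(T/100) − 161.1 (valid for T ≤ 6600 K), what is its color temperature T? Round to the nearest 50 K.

2150 K

ln t = (145 + 161.1) / 99.47 = 3.0773.
t = e^3.0773 = 21.700.
T = 100·t = 2170 K → 2150 K to the nearest 50 K.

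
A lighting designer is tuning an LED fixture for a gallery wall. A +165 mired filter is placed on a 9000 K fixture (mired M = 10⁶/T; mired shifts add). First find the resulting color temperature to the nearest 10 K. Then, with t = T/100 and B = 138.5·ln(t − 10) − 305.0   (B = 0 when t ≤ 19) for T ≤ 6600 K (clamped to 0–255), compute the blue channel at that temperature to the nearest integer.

147

M_in = 10⁶/9000 = 111.11; M_out = 111.11 + (+165) = 276.11.
T_out = 10⁶/276.11 = 3621.7 K → 3620 K; t = 36.2.
B = 138.5·ln(36.2 − 10) − 305.0 = 138.5·ln 26.2 − 305.0 = 138.5·3.2658 − 305.0 = 147.308.
Rounded: 147.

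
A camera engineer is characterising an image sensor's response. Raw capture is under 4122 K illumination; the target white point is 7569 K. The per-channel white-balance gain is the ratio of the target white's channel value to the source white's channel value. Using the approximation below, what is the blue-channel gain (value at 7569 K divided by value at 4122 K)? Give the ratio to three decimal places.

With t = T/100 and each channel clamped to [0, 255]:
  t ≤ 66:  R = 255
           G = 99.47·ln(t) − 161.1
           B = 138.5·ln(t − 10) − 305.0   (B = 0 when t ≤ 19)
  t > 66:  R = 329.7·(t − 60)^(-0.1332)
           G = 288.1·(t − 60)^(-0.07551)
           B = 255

At 4122 K (t = 41.22):
  B = 138.5·ln(41.22 − 10) − 305.0 = 138.5·ln 31.22 − 305.0 = 138.5·3.4411 − 305.0 = 171.587.
At 7569 K (t = 75.69):
  B = 255 by definition for t > 66.
Gain = 255.000 / 171.587 = 1.4861 → 1.486.

1.486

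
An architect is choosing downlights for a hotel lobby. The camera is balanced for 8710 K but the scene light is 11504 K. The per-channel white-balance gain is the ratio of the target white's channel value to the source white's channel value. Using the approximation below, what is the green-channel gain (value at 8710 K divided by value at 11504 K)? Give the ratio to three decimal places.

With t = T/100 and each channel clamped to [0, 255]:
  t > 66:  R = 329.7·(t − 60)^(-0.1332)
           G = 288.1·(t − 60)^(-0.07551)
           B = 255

1.055

At 11504 K (t = 115.04):
  G = 288.1·(115.04 − 60)^(-0.07551) = 288.1·55.04^(-0.07551) = 288.1·0.73886 = 212.865.
At 8710 K (t = 87.1):
  G = 288.1·(87.1 − 60)^(-0.07551) = 288.1·27.1^(-0.07551) = 288.1·0.77946 = 224.564.
Gain = 224.564 / 212.865 = 1.0550 → 1.055.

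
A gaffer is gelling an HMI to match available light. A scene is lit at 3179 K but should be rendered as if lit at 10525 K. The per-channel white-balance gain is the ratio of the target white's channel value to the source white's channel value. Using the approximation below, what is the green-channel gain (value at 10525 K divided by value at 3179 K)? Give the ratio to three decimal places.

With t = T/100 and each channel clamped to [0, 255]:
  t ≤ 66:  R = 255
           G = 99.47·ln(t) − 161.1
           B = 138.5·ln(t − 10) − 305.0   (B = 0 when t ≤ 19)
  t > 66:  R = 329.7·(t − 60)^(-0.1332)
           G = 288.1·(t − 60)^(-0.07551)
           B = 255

1.181

At 3179 K (t = 31.79):
  G = 99.47·ln 31.79 − 161.1 = 99.47·3.4592 − 161.1 = 182.982.
At 10525 K (t = 105.25):
  G = 288.1·(105.25 − 60)^(-0.07551) = 288.1·45.25^(-0.07551) = 288.1·0.74987 = 216.037.
Gain = 216.037 / 182.982 = 1.1806 → 1.181.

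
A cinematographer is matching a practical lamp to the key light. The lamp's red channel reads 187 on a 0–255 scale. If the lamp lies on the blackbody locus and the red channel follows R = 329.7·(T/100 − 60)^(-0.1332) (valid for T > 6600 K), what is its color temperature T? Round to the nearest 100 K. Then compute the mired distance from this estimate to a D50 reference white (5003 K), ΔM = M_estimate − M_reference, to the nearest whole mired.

(t − 60)^(-0.1332) = 187/329.7 = 0.56718.
t − 60 = 0.56718^(1/-0.1332) = 0.56718^(-7.508) = 70.620, so t = 130.620.
T = 100·t = 13062 K → 13100 K to the nearest 100 K.
M_estimate = 10⁶/13100 = 76.34; M_reference = 10⁶/5003 = 199.88.
ΔM = 76.34 − 199.88 = -123.54 → -124 mireds.

-124 mireds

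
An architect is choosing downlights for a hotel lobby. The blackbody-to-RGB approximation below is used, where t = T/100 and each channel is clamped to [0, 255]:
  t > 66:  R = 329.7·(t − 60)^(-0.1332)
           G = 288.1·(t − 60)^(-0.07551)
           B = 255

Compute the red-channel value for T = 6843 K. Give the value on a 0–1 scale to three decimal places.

t = 6843/100 = 68.43; the t > 66 branch applies.
R = 329.7·(68.43 − 60)^(-0.1332) = 329.7·8.43^(-0.1332) = 329.7·0.75280 = 248.198.
On a 0–1 scale: 248.198/255 = 0.9733 → 0.973.

0.973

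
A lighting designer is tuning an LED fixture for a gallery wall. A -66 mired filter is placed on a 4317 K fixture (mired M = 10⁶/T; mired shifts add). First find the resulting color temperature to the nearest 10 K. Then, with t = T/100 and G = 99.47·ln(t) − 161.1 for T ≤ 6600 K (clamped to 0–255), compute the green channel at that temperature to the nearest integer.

247

M_in = 10⁶/4317 = 231.64; M_out = 231.64 + (-66) = 165.64.
T_out = 10⁶/165.64 = 6037.1 K → 6040 K; t = 60.4.
G = 99.47·ln 60.4 − 161.1 = 99.47·4.1010 − 161.1 = 246.825.
Rounded: 247.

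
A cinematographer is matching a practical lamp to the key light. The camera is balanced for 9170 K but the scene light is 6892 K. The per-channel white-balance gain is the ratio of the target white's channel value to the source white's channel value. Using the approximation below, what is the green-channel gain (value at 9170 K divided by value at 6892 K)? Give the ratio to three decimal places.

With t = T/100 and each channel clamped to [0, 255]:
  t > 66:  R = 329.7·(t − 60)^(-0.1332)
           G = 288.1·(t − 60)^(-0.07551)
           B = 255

At 6892 K (t = 68.92):
  G = 288.1·(68.92 − 60)^(-0.07551) = 288.1·8.92^(-0.07551) = 288.1·0.84769 = 244.220.
At 9170 K (t = 91.7):
  G = 288.1·(91.7 − 60)^(-0.07551) = 288.1·31.7^(-0.07551) = 288.1·0.77029 = 221.921.
Gain = 221.921 / 244.220 = 0.9087 → 0.909.

0.909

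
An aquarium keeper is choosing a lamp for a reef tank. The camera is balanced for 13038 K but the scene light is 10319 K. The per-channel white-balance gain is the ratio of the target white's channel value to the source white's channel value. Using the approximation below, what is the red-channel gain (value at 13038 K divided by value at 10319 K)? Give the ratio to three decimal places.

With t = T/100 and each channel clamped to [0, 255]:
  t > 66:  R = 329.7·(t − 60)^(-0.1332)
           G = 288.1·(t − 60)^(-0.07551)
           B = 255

At 10319 K (t = 103.19):
  R = 329.7·(103.19 − 60)^(-0.1332) = 329.7·43.19^(-0.1332) = 329.7·0.60557 = 199.658.
At 13038 K (t = 130.38):
  R = 329.7·(130.38 − 60)^(-0.1332) = 329.7·70.38^(-0.1332) = 329.7·0.56744 = 187.085.
Gain = 187.085 / 199.658 = 0.9370 → 0.937.

0.937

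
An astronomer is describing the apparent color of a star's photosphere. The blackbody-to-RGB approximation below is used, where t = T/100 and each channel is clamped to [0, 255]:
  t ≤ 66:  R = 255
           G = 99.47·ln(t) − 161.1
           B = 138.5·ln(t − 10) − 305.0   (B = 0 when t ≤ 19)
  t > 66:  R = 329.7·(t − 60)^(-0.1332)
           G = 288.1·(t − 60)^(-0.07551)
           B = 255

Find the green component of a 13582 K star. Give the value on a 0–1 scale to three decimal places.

0.815

t = 13582/100 = 135.82; the t > 66 branch applies.
G = 288.1·(135.82 − 60)^(-0.07551) = 288.1·75.82^(-0.07551) = 288.1·0.72120 = 207.779.
On a 0–1 scale: 207.779/255 = 0.8148 → 0.815.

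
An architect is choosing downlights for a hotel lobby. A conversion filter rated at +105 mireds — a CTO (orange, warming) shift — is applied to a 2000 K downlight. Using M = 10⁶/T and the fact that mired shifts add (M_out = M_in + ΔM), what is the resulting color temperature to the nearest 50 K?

1650 K

M_in = 10⁶/2000 = 500.00 mireds.
M_out = 500.00 + (+105) = 605.00 mireds.
T_out = 10⁶/605.00 = 1652.9 K → 1650 K.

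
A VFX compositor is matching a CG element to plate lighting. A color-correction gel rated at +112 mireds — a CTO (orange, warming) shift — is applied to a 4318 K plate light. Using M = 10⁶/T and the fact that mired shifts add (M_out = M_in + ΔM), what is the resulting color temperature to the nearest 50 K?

M_in = 10⁶/4318 = 231.59 mireds.
M_out = 231.59 + (+112) = 343.59 mireds.
T_out = 10⁶/343.59 = 2910.5 K → 2900 K.

2900 K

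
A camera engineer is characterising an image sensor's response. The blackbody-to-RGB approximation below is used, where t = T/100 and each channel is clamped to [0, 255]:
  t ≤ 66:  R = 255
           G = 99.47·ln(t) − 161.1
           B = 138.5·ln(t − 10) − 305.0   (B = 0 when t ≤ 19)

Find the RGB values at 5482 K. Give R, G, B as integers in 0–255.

t = 5482/100 = 54.82; the t ≤ 66 branch applies.
R = 255 by definition for t ≤ 66.
G = 99.47·ln 54.82 − 161.1 = 99.47·4.0041 − 161.1 = 237.183.
B = 138.5·ln(54.82 − 10) − 305.0 = 138.5·ln 44.82 − 305.0 = 138.5·3.8027 − 305.0 = 221.668.
Rounded: (255, 237, 222).

R=255, G=237, B=222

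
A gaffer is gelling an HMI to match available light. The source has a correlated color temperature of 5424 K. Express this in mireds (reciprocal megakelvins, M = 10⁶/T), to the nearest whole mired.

184 mireds

M = 10⁶ / 5424 = 184.366 → 184 mireds.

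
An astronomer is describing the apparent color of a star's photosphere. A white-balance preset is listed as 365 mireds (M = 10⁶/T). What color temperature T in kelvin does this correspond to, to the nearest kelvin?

T = 10⁶ / 365 = 2739.73 K → 2740 K.

2740 K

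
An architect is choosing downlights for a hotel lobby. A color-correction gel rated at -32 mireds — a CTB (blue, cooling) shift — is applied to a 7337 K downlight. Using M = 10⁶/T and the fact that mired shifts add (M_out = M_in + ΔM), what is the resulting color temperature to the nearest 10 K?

M_in = 10⁶/7337 = 136.30 mireds.
M_out = 136.30 + (-32) = 104.30 mireds.
T_out = 10⁶/104.30 = 9588.1 K → 9590 K.

9590 K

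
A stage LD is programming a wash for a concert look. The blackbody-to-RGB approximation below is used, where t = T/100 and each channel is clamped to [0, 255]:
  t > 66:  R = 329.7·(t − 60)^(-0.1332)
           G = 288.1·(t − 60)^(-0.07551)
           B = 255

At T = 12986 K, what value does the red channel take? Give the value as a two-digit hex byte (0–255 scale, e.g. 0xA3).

t = 12986/100 = 129.86; the t > 66 branch applies.
R = 329.7·(129.86 − 60)^(-0.1332) = 329.7·69.86^(-0.1332) = 329.7·0.56800 = 187.270.
Rounded: 187; in hex, 0xBB.

0xBB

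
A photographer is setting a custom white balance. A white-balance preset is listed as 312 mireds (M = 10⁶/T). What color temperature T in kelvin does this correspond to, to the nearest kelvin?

T = 10⁶ / 312 = 3205.13 K → 3205 K.

3205 K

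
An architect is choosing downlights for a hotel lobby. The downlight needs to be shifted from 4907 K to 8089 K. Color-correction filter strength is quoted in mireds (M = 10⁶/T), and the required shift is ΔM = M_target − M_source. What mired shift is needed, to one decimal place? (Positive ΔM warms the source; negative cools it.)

M_source = 10⁶/4907 = 203.791; M_target = 10⁶/8089 = 123.625.
ΔM = 123.625 − 203.791 = -80.166 → -80.2 mireds, a cooling shift.

-80.2 mireds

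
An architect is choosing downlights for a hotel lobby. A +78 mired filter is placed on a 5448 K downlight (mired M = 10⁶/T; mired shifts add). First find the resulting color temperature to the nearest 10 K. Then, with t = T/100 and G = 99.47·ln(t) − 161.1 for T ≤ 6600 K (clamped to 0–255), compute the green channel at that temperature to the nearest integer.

201

M_in = 10⁶/5448 = 183.55; M_out = 183.55 + (+78) = 261.55.
T_out = 10⁶/261.55 = 3823.3 K → 3820 K; t = 38.2.
G = 99.47·ln 38.2 − 161.1 = 99.47·3.6428 − 161.1 = 201.253.
Rounded: 201.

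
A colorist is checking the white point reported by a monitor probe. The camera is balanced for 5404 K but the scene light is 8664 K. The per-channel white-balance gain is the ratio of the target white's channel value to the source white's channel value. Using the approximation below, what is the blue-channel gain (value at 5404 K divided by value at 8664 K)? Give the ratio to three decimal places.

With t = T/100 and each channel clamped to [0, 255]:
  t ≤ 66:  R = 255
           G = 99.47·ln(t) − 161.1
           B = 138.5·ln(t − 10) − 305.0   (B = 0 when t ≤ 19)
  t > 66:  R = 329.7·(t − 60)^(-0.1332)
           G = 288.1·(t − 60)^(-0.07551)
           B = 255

At 8664 K (t = 86.64):
  B = 255 by definition for t > 66.
At 5404 K (t = 54.04):
  B = 138.5·ln(54.04 − 10) − 305.0 = 138.5·ln 44.04 − 305.0 = 138.5·3.7851 − 305.0 = 219.236.
Gain = 219.236 / 255.000 = 0.8597 → 0.860.

0.860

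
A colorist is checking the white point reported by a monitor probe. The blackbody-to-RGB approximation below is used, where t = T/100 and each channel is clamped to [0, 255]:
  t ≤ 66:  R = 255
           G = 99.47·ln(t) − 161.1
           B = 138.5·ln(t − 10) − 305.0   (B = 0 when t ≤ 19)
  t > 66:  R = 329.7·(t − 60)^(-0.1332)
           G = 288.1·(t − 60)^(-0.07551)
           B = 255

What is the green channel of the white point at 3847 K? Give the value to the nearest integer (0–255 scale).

t = 3847/100 = 38.47; the t ≤ 66 branch applies.
G = 99.47·ln 38.47 − 161.1 = 99.47·3.6499 − 161.1 = 201.953.
Rounded: 202.

202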